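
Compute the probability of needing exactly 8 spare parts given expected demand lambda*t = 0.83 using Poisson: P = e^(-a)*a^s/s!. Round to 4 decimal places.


a = 0.83, s = 8
e^(-a) = e^(-0.83) = 0.436
a^s = 0.83^8 = 0.2252
s! = 40320
P = 0.436 * 0.2252 / 40320
P = 0.0

0.0


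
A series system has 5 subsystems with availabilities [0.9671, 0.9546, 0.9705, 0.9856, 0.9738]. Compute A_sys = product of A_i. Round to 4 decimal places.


Subsystems: [0.9671, 0.9546, 0.9705, 0.9856, 0.9738]
After subsystem 1 (A=0.9671): product = 0.9671
After subsystem 2 (A=0.9546): product = 0.9232
After subsystem 3 (A=0.9705): product = 0.896
After subsystem 4 (A=0.9856): product = 0.8831
After subsystem 5 (A=0.9738): product = 0.8599
A_sys = 0.8599

0.8599


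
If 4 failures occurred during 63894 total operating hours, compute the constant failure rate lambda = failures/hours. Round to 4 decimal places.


failures = 4
total_hours = 63894
lambda = 4 / 63894
lambda = 0.0001

0.0001


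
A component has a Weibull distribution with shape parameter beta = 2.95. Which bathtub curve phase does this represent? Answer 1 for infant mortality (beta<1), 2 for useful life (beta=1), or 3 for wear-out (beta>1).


beta = 2.95
Compare beta to 1:
beta < 1 => infant mortality (phase 1)
beta = 1 => useful life (phase 2)
beta > 1 => wear-out (phase 3)
Since beta = 2.95, this is wear-out (increasing failure rate)
Phase = 3

3


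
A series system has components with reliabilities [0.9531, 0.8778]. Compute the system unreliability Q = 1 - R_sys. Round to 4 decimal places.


Components: [0.9531, 0.8778]
After component 1: product = 0.9531
After component 2: product = 0.8366
R_sys = 0.8366
Q = 1 - 0.8366 = 0.1634

0.1634


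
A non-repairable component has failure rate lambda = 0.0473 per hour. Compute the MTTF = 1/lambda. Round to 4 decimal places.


lambda = 0.0473
MTTF = 1 / 0.0473
MTTF = 21.1416

21.1416


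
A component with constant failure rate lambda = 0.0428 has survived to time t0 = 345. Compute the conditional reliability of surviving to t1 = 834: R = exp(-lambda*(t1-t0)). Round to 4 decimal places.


lambda = 0.0428
t0 = 345, t1 = 834
t1 - t0 = 489
lambda * (t1-t0) = 0.0428 * 489 = 20.9292
R = exp(-20.9292)
R = 0.0

0.0


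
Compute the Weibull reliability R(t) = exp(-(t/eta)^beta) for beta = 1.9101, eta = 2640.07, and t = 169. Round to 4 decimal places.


beta = 1.9101, eta = 2640.07, t = 169
t/eta = 169 / 2640.07 = 0.064
(t/eta)^beta = 0.064^1.9101 = 0.0052
R(t) = exp(-0.0052)
R(t) = 0.9948

0.9948


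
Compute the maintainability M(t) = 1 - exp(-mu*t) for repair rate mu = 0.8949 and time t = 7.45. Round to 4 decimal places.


mu = 0.8949, t = 7.45
mu * t = 0.8949 * 7.45 = 6.667
exp(-6.667) = 0.0013
M(t) = 1 - 0.0013
M(t) = 0.9987

0.9987


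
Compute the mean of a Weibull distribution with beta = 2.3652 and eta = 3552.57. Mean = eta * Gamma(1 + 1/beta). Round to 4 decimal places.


beta = 2.3652, eta = 3552.57
1/beta = 0.4228
1 + 1/beta = 1.4228
Gamma(1.4228) = 0.8863
Mean = 3552.57 * 0.8863
Mean = 3148.4916

3148.4916


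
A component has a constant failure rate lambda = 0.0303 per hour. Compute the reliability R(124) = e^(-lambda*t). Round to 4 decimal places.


lambda = 0.0303
t = 124
lambda * t = 3.7572
R(t) = e^(-3.7572)
R(t) = 0.0233

0.0233


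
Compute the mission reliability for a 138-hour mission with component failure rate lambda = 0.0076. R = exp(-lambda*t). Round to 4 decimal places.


lambda = 0.0076
mission_time = 138
lambda * t = 0.0076 * 138 = 1.0488
R = exp(-1.0488)
R = 0.3504

0.3504


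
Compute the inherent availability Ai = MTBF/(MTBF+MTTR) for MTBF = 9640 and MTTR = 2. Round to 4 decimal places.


MTBF = 9640
MTTR = 2
MTBF + MTTR = 9642
Ai = 9640 / 9642
Ai = 0.9998

0.9998


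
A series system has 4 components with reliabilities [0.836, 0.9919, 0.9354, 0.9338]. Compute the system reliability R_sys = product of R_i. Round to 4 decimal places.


Components: [0.836, 0.9919, 0.9354, 0.9338]
After component 1 (R=0.836): product = 0.836
After component 2 (R=0.9919): product = 0.8292
After component 3 (R=0.9354): product = 0.7757
After component 4 (R=0.9338): product = 0.7243
R_sys = 0.7243

0.7243


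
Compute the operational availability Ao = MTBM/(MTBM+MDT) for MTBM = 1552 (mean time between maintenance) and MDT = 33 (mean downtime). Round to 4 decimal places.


MTBM = 1552
MDT = 33
MTBM + MDT = 1585
Ao = 1552 / 1585
Ao = 0.9792

0.9792


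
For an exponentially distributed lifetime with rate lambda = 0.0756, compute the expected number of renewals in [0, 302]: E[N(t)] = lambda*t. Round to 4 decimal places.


lambda = 0.0756
t = 302
E[N(t)] = lambda * t
E[N(t)] = 0.0756 * 302
E[N(t)] = 22.8312

22.8312


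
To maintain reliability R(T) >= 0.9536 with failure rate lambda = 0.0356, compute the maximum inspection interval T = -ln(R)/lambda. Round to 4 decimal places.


R_target = 0.9536
lambda = 0.0356
-ln(0.9536) = 0.0475
T = 0.0475 / 0.0356
T = 1.3346

1.3346


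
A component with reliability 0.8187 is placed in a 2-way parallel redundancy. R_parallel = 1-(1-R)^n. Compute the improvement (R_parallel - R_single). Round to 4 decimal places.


R_single = 0.8187, n = 2
1 - R_single = 0.1813
(1 - R_single)^n = 0.1813^2 = 0.0329
R_parallel = 1 - 0.0329 = 0.9671
Improvement = 0.9671 - 0.8187
Improvement = 0.1484

0.1484


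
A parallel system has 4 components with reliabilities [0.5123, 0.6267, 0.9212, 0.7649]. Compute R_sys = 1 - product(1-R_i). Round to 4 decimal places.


Components: [0.5123, 0.6267, 0.9212, 0.7649]
(1 - 0.5123) = 0.4877, running product = 0.4877
(1 - 0.6267) = 0.3733, running product = 0.1821
(1 - 0.9212) = 0.0788, running product = 0.0143
(1 - 0.7649) = 0.2351, running product = 0.0034
Product of (1-R_i) = 0.0034
R_sys = 1 - 0.0034 = 0.9966

0.9966


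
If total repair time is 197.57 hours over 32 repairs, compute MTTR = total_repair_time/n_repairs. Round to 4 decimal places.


total_repair_time = 197.57
n_repairs = 32
MTTR = 197.57 / 32
MTTR = 6.1741

6.1741


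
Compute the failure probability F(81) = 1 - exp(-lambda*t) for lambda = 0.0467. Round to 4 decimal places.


lambda = 0.0467, t = 81
lambda * t = 3.7827
exp(-3.7827) = 0.0228
F(t) = 1 - 0.0228
F(t) = 0.9772

0.9772


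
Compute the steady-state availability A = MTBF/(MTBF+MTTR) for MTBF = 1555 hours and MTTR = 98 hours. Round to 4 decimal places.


MTBF = 1555
MTTR = 98
MTBF + MTTR = 1653
A = 1555 / 1653
A = 0.9407

0.9407


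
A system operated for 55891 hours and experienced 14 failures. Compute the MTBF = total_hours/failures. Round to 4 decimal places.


total_hours = 55891
failures = 14
MTBF = 55891 / 14
MTBF = 3992.2143

3992.2143


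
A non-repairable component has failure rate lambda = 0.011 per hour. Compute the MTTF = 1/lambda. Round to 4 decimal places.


lambda = 0.011
MTTF = 1 / 0.011
MTTF = 90.9091

90.9091


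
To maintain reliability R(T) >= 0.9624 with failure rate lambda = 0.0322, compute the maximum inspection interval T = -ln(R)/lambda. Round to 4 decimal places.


R_target = 0.9624
lambda = 0.0322
-ln(0.9624) = 0.0383
T = 0.0383 / 0.0322
T = 1.1902

1.1902


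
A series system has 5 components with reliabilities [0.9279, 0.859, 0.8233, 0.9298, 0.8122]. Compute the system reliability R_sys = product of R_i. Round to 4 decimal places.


Components: [0.9279, 0.859, 0.8233, 0.9298, 0.8122]
After component 1 (R=0.9279): product = 0.9279
After component 2 (R=0.859): product = 0.7971
After component 3 (R=0.8233): product = 0.6562
After component 4 (R=0.9298): product = 0.6102
After component 5 (R=0.8122): product = 0.4956
R_sys = 0.4956

0.4956


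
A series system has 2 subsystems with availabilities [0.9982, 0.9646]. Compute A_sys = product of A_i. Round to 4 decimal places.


Subsystems: [0.9982, 0.9646]
After subsystem 1 (A=0.9982): product = 0.9982
After subsystem 2 (A=0.9646): product = 0.9629
A_sys = 0.9629

0.9629


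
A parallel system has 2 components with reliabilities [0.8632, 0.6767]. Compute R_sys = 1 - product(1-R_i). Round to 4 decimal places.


Components: [0.8632, 0.6767]
(1 - 0.8632) = 0.1368, running product = 0.1368
(1 - 0.6767) = 0.3233, running product = 0.0442
Product of (1-R_i) = 0.0442
R_sys = 1 - 0.0442 = 0.9558

0.9558


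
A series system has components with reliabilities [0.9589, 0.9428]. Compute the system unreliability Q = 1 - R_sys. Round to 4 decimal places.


Components: [0.9589, 0.9428]
After component 1: product = 0.9589
After component 2: product = 0.9041
R_sys = 0.9041
Q = 1 - 0.9041 = 0.0959

0.0959


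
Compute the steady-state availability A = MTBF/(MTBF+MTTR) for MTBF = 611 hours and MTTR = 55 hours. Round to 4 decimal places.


MTBF = 611
MTTR = 55
MTBF + MTTR = 666
A = 611 / 666
A = 0.9174

0.9174


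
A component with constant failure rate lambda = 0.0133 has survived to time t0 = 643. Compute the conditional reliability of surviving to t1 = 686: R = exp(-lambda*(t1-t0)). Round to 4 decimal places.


lambda = 0.0133
t0 = 643, t1 = 686
t1 - t0 = 43
lambda * (t1-t0) = 0.0133 * 43 = 0.5719
R = exp(-0.5719)
R = 0.5645

0.5645


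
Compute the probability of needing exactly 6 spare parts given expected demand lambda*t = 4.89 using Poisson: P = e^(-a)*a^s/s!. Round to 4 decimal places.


a = 4.89, s = 6
e^(-a) = e^(-4.89) = 0.0075
a^s = 4.89^6 = 13672.6644
s! = 720
P = 0.0075 * 13672.6644 / 720
P = 0.1428

0.1428


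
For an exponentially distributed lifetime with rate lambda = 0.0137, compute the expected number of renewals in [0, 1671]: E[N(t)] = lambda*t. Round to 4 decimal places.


lambda = 0.0137
t = 1671
E[N(t)] = lambda * t
E[N(t)] = 0.0137 * 1671
E[N(t)] = 22.8927

22.8927


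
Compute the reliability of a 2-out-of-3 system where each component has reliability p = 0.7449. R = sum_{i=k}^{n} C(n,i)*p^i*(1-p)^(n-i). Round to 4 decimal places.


k = 2, n = 3, p = 0.7449
i=2: C(3,2)=3 * 0.7449^2 * 0.2551^1 = 0.4246
i=3: C(3,3)=1 * 0.7449^3 * 0.2551^0 = 0.4133
R = sum of terms = 0.838

0.838


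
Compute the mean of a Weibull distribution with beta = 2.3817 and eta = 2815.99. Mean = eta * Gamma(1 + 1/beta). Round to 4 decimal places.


beta = 2.3817, eta = 2815.99
1/beta = 0.4199
1 + 1/beta = 1.4199
Gamma(1.4199) = 0.8864
Mean = 2815.99 * 0.8864
Mean = 2495.9826

2495.9826


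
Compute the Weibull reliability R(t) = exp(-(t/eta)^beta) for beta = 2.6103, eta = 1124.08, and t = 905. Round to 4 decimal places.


beta = 2.6103, eta = 1124.08, t = 905
t/eta = 905 / 1124.08 = 0.8051
(t/eta)^beta = 0.8051^2.6103 = 0.5679
R(t) = exp(-0.5679)
R(t) = 0.5667

0.5667


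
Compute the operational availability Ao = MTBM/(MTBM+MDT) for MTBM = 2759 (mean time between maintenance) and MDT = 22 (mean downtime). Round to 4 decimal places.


MTBM = 2759
MDT = 22
MTBM + MDT = 2781
Ao = 2759 / 2781
Ao = 0.9921

0.9921


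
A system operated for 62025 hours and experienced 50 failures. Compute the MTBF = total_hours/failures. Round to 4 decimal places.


total_hours = 62025
failures = 50
MTBF = 62025 / 50
MTBF = 1240.5

1240.5


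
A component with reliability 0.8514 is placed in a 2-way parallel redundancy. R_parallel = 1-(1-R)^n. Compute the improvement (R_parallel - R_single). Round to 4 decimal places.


R_single = 0.8514, n = 2
1 - R_single = 0.1486
(1 - R_single)^n = 0.1486^2 = 0.0221
R_parallel = 1 - 0.0221 = 0.9779
Improvement = 0.9779 - 0.8514
Improvement = 0.1265

0.1265


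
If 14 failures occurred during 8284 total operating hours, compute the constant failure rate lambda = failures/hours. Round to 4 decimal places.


failures = 14
total_hours = 8284
lambda = 14 / 8284
lambda = 0.0017

0.0017


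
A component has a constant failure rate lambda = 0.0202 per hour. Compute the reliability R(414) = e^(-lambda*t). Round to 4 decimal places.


lambda = 0.0202
t = 414
lambda * t = 8.3628
R(t) = e^(-8.3628)
R(t) = 0.0002

0.0002


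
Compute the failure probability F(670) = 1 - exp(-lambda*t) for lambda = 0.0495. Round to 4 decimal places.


lambda = 0.0495, t = 670
lambda * t = 33.165
exp(-33.165) = 0.0
F(t) = 1 - 0.0
F(t) = 1.0

1.0


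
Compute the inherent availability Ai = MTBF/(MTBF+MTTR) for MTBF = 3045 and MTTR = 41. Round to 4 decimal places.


MTBF = 3045
MTTR = 41
MTBF + MTTR = 3086
Ai = 3045 / 3086
Ai = 0.9867

0.9867


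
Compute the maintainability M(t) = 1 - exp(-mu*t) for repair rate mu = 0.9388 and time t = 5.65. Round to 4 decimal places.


mu = 0.9388, t = 5.65
mu * t = 0.9388 * 5.65 = 5.3042
exp(-5.3042) = 0.005
M(t) = 1 - 0.005
M(t) = 0.995

0.995


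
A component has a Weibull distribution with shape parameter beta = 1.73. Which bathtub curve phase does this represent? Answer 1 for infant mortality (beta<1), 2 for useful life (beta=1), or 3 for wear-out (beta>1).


beta = 1.73
Compare beta to 1:
beta < 1 => infant mortality (phase 1)
beta = 1 => useful life (phase 2)
beta > 1 => wear-out (phase 3)
Since beta = 1.73, this is wear-out (increasing failure rate)
Phase = 3

3


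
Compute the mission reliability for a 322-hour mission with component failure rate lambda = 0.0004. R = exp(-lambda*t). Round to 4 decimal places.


lambda = 0.0004
mission_time = 322
lambda * t = 0.0004 * 322 = 0.1288
R = exp(-0.1288)
R = 0.8791

0.8791


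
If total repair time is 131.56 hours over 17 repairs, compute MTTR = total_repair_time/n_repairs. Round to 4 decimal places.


total_repair_time = 131.56
n_repairs = 17
MTTR = 131.56 / 17
MTTR = 7.7388

7.7388


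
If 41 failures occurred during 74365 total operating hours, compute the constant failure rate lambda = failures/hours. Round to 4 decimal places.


failures = 41
total_hours = 74365
lambda = 41 / 74365
lambda = 0.0006

0.0006


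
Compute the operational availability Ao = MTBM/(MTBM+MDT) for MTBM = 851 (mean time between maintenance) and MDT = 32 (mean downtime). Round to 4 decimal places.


MTBM = 851
MDT = 32
MTBM + MDT = 883
Ao = 851 / 883
Ao = 0.9638

0.9638


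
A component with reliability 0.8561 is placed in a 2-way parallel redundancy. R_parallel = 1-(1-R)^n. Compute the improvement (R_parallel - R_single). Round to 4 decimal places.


R_single = 0.8561, n = 2
1 - R_single = 0.1439
(1 - R_single)^n = 0.1439^2 = 0.0207
R_parallel = 1 - 0.0207 = 0.9793
Improvement = 0.9793 - 0.8561
Improvement = 0.1232

0.1232


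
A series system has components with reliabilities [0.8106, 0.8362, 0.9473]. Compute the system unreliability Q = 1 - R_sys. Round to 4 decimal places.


Components: [0.8106, 0.8362, 0.9473]
After component 1: product = 0.8106
After component 2: product = 0.6778
After component 3: product = 0.6421
R_sys = 0.6421
Q = 1 - 0.6421 = 0.3579

0.3579


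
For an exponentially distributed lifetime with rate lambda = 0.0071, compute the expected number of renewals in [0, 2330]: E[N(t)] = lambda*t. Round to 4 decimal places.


lambda = 0.0071
t = 2330
E[N(t)] = lambda * t
E[N(t)] = 0.0071 * 2330
E[N(t)] = 16.543

16.543


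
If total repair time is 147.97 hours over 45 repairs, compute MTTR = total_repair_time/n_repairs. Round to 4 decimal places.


total_repair_time = 147.97
n_repairs = 45
MTTR = 147.97 / 45
MTTR = 3.2882

3.2882


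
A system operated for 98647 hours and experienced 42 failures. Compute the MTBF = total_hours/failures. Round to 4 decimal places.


total_hours = 98647
failures = 42
MTBF = 98647 / 42
MTBF = 2348.7381

2348.7381


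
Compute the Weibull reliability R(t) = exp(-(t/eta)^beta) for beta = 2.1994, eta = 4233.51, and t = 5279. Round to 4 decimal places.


beta = 2.1994, eta = 4233.51, t = 5279
t/eta = 5279 / 4233.51 = 1.247
(t/eta)^beta = 1.247^2.1994 = 1.6249
R(t) = exp(-1.6249)
R(t) = 0.1969

0.1969


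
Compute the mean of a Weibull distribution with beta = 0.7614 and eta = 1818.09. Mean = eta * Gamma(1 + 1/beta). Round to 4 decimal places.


beta = 0.7614, eta = 1818.09
1/beta = 1.3134
1 + 1/beta = 2.3134
Gamma(2.3134) = 1.1762
Mean = 1818.09 * 1.1762
Mean = 2138.3766

2138.3766


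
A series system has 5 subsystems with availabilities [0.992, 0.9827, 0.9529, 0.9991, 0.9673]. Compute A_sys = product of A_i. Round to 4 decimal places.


Subsystems: [0.992, 0.9827, 0.9529, 0.9991, 0.9673]
After subsystem 1 (A=0.992): product = 0.992
After subsystem 2 (A=0.9827): product = 0.9748
After subsystem 3 (A=0.9529): product = 0.9289
After subsystem 4 (A=0.9991): product = 0.9281
After subsystem 5 (A=0.9673): product = 0.8977
A_sys = 0.8977

0.8977


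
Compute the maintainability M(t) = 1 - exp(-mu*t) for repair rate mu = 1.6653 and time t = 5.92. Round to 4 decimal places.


mu = 1.6653, t = 5.92
mu * t = 1.6653 * 5.92 = 9.8586
exp(-9.8586) = 0.0001
M(t) = 1 - 0.0001
M(t) = 0.9999

0.9999


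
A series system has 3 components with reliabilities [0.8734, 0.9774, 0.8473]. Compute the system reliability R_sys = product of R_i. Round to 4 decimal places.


Components: [0.8734, 0.9774, 0.8473]
After component 1 (R=0.8734): product = 0.8734
After component 2 (R=0.9774): product = 0.8537
After component 3 (R=0.8473): product = 0.7233
R_sys = 0.7233

0.7233


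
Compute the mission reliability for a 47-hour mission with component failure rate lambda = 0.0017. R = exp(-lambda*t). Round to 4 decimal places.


lambda = 0.0017
mission_time = 47
lambda * t = 0.0017 * 47 = 0.0799
R = exp(-0.0799)
R = 0.9232

0.9232


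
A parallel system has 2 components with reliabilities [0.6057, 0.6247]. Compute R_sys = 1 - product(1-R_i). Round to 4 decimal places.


Components: [0.6057, 0.6247]
(1 - 0.6057) = 0.3943, running product = 0.3943
(1 - 0.6247) = 0.3753, running product = 0.148
Product of (1-R_i) = 0.148
R_sys = 1 - 0.148 = 0.852

0.852


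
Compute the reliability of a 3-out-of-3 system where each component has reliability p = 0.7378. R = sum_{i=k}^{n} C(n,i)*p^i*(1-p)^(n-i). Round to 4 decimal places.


k = 3, n = 3, p = 0.7378
i=3: C(3,3)=1 * 0.7378^3 * 0.2622^0 = 0.4016
R = sum of terms = 0.4016

0.4016


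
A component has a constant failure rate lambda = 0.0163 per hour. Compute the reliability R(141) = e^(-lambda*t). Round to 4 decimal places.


lambda = 0.0163
t = 141
lambda * t = 2.2983
R(t) = e^(-2.2983)
R(t) = 0.1004

0.1004


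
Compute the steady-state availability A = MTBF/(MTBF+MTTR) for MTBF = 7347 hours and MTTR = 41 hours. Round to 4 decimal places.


MTBF = 7347
MTTR = 41
MTBF + MTTR = 7388
A = 7347 / 7388
A = 0.9945

0.9945


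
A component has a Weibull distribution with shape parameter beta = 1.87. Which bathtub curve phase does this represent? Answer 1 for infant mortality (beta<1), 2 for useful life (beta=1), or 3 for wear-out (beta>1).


beta = 1.87
Compare beta to 1:
beta < 1 => infant mortality (phase 1)
beta = 1 => useful life (phase 2)
beta > 1 => wear-out (phase 3)
Since beta = 1.87, this is wear-out (increasing failure rate)
Phase = 3

3


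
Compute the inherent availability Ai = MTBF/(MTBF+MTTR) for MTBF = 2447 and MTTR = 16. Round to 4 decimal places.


MTBF = 2447
MTTR = 16
MTBF + MTTR = 2463
Ai = 2447 / 2463
Ai = 0.9935

0.9935


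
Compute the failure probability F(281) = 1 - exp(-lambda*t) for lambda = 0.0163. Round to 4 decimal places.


lambda = 0.0163, t = 281
lambda * t = 4.5803
exp(-4.5803) = 0.0103
F(t) = 1 - 0.0103
F(t) = 0.9897

0.9897


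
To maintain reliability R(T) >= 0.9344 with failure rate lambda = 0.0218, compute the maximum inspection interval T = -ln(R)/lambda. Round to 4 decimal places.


R_target = 0.9344
lambda = 0.0218
-ln(0.9344) = 0.0679
T = 0.0679 / 0.0218
T = 3.1124

3.1124


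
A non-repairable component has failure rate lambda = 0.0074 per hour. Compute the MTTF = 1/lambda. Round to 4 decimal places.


lambda = 0.0074
MTTF = 1 / 0.0074
MTTF = 135.1351

135.1351


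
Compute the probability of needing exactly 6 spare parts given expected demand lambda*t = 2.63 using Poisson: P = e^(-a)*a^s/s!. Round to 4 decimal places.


a = 2.63, s = 6
e^(-a) = e^(-2.63) = 0.0721
a^s = 2.63^6 = 330.9287
s! = 720
P = 0.0721 * 330.9287 / 720
P = 0.0331

0.0331


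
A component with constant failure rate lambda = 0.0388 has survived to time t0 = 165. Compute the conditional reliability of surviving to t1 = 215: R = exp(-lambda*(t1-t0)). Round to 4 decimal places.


lambda = 0.0388
t0 = 165, t1 = 215
t1 - t0 = 50
lambda * (t1-t0) = 0.0388 * 50 = 1.94
R = exp(-1.94)
R = 0.1437

0.1437


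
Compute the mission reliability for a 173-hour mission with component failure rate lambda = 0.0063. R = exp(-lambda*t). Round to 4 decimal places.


lambda = 0.0063
mission_time = 173
lambda * t = 0.0063 * 173 = 1.0899
R = exp(-1.0899)
R = 0.3363

0.3363


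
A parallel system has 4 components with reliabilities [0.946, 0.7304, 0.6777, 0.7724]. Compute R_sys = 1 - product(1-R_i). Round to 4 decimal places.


Components: [0.946, 0.7304, 0.6777, 0.7724]
(1 - 0.946) = 0.054, running product = 0.054
(1 - 0.7304) = 0.2696, running product = 0.0146
(1 - 0.6777) = 0.3223, running product = 0.0047
(1 - 0.7724) = 0.2276, running product = 0.0011
Product of (1-R_i) = 0.0011
R_sys = 1 - 0.0011 = 0.9989

0.9989


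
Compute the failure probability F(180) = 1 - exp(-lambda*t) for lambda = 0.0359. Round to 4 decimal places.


lambda = 0.0359, t = 180
lambda * t = 6.462
exp(-6.462) = 0.0016
F(t) = 1 - 0.0016
F(t) = 0.9984

0.9984


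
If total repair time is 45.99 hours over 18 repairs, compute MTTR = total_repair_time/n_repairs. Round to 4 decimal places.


total_repair_time = 45.99
n_repairs = 18
MTTR = 45.99 / 18
MTTR = 2.555

2.555


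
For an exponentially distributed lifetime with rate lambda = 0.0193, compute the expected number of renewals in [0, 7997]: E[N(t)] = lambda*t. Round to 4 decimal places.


lambda = 0.0193
t = 7997
E[N(t)] = lambda * t
E[N(t)] = 0.0193 * 7997
E[N(t)] = 154.3421

154.3421


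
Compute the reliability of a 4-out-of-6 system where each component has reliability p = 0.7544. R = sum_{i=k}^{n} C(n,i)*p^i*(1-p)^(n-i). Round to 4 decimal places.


k = 4, n = 6, p = 0.7544
i=4: C(6,4)=15 * 0.7544^4 * 0.2456^2 = 0.2931
i=5: C(6,5)=6 * 0.7544^5 * 0.2456^1 = 0.3601
i=6: C(6,6)=1 * 0.7544^6 * 0.2456^0 = 0.1843
R = sum of terms = 0.8375

0.8375


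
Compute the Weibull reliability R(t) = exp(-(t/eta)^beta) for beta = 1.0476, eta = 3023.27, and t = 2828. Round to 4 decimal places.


beta = 1.0476, eta = 3023.27, t = 2828
t/eta = 2828 / 3023.27 = 0.9354
(t/eta)^beta = 0.9354^1.0476 = 0.9324
R(t) = exp(-0.9324)
R(t) = 0.3936

0.3936


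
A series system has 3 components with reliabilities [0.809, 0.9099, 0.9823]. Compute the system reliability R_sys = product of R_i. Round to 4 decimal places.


Components: [0.809, 0.9099, 0.9823]
After component 1 (R=0.809): product = 0.809
After component 2 (R=0.9099): product = 0.7361
After component 3 (R=0.9823): product = 0.7231
R_sys = 0.7231

0.7231


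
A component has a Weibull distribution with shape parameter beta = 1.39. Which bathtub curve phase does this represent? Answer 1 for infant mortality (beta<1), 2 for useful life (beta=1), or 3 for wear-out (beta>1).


beta = 1.39
Compare beta to 1:
beta < 1 => infant mortality (phase 1)
beta = 1 => useful life (phase 2)
beta > 1 => wear-out (phase 3)
Since beta = 1.39, this is wear-out (increasing failure rate)
Phase = 3

3


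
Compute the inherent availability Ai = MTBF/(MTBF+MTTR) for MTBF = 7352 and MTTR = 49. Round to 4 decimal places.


MTBF = 7352
MTTR = 49
MTBF + MTTR = 7401
Ai = 7352 / 7401
Ai = 0.9934

0.9934


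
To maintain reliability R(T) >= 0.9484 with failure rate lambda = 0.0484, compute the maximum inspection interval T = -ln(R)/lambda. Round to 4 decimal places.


R_target = 0.9484
lambda = 0.0484
-ln(0.9484) = 0.053
T = 0.053 / 0.0484
T = 1.0946

1.0946


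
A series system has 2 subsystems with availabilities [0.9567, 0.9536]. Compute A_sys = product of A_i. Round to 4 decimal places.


Subsystems: [0.9567, 0.9536]
After subsystem 1 (A=0.9567): product = 0.9567
After subsystem 2 (A=0.9536): product = 0.9123
A_sys = 0.9123

0.9123


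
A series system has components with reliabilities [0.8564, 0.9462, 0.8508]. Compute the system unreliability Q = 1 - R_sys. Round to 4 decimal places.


Components: [0.8564, 0.9462, 0.8508]
After component 1: product = 0.8564
After component 2: product = 0.8103
After component 3: product = 0.6894
R_sys = 0.6894
Q = 1 - 0.6894 = 0.3106

0.3106


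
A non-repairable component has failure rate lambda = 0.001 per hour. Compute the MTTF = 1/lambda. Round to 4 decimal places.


lambda = 0.001
MTTF = 1 / 0.001
MTTF = 1000.0

1000.0


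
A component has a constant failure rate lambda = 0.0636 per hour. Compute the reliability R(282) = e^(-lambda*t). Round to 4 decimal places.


lambda = 0.0636
t = 282
lambda * t = 17.9352
R(t) = e^(-17.9352)
R(t) = 0.0

0.0


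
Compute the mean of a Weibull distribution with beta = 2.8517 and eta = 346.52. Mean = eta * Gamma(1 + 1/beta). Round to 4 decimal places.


beta = 2.8517, eta = 346.52
1/beta = 0.3507
1 + 1/beta = 1.3507
Gamma(1.3507) = 0.8911
Mean = 346.52 * 0.8911
Mean = 308.7784

308.7784


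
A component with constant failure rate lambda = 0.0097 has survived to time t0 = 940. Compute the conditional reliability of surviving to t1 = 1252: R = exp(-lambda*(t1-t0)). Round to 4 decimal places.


lambda = 0.0097
t0 = 940, t1 = 1252
t1 - t0 = 312
lambda * (t1-t0) = 0.0097 * 312 = 3.0264
R = exp(-3.0264)
R = 0.0485

0.0485


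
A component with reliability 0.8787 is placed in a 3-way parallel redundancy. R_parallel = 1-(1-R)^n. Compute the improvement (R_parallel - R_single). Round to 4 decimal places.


R_single = 0.8787, n = 3
1 - R_single = 0.1213
(1 - R_single)^n = 0.1213^3 = 0.0018
R_parallel = 1 - 0.0018 = 0.9982
Improvement = 0.9982 - 0.8787
Improvement = 0.1195

0.1195


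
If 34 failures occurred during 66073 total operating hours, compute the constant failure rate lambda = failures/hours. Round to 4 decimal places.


failures = 34
total_hours = 66073
lambda = 34 / 66073
lambda = 0.0005

0.0005


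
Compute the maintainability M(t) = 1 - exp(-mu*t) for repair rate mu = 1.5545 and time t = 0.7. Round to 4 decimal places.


mu = 1.5545, t = 0.7
mu * t = 1.5545 * 0.7 = 1.0881
exp(-1.0881) = 0.3368
M(t) = 1 - 0.3368
M(t) = 0.6632

0.6632


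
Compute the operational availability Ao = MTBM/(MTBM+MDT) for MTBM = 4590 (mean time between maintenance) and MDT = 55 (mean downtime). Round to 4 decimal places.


MTBM = 4590
MDT = 55
MTBM + MDT = 4645
Ao = 4590 / 4645
Ao = 0.9882

0.9882


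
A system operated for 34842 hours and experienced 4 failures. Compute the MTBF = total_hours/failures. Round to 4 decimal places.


total_hours = 34842
failures = 4
MTBF = 34842 / 4
MTBF = 8710.5

8710.5


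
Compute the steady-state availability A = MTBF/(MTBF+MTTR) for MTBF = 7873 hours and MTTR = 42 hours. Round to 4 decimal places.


MTBF = 7873
MTTR = 42
MTBF + MTTR = 7915
A = 7873 / 7915
A = 0.9947

0.9947


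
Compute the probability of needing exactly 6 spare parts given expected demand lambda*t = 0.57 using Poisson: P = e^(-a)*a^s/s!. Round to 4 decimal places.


a = 0.57, s = 6
e^(-a) = e^(-0.57) = 0.5655
a^s = 0.57^6 = 0.0343
s! = 720
P = 0.5655 * 0.0343 / 720
P = 0.0

0.0


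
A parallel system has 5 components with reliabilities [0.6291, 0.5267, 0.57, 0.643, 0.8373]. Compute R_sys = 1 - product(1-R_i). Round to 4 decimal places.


Components: [0.6291, 0.5267, 0.57, 0.643, 0.8373]
(1 - 0.6291) = 0.3709, running product = 0.3709
(1 - 0.5267) = 0.4733, running product = 0.1755
(1 - 0.57) = 0.43, running product = 0.0755
(1 - 0.643) = 0.357, running product = 0.0269
(1 - 0.8373) = 0.1627, running product = 0.0044
Product of (1-R_i) = 0.0044
R_sys = 1 - 0.0044 = 0.9956

0.9956


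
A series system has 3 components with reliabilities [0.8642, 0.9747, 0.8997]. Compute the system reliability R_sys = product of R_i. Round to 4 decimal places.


Components: [0.8642, 0.9747, 0.8997]
After component 1 (R=0.8642): product = 0.8642
After component 2 (R=0.9747): product = 0.8423
After component 3 (R=0.8997): product = 0.7578
R_sys = 0.7578

0.7578


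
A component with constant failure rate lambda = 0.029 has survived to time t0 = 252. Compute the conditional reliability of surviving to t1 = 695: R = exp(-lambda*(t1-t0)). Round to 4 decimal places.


lambda = 0.029
t0 = 252, t1 = 695
t1 - t0 = 443
lambda * (t1-t0) = 0.029 * 443 = 12.847
R = exp(-12.847)
R = 0.0

0.0


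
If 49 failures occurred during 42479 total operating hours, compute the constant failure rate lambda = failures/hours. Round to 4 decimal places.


failures = 49
total_hours = 42479
lambda = 49 / 42479
lambda = 0.0012

0.0012


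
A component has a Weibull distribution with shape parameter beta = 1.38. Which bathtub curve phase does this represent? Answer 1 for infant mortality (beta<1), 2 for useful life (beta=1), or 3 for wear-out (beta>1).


beta = 1.38
Compare beta to 1:
beta < 1 => infant mortality (phase 1)
beta = 1 => useful life (phase 2)
beta > 1 => wear-out (phase 3)
Since beta = 1.38, this is wear-out (increasing failure rate)
Phase = 3

3


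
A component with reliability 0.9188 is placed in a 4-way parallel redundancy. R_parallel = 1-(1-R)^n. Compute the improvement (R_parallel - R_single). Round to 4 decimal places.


R_single = 0.9188, n = 4
1 - R_single = 0.0812
(1 - R_single)^n = 0.0812^4 = 0.0
R_parallel = 1 - 0.0 = 1.0
Improvement = 1.0 - 0.9188
Improvement = 0.0812

0.0812


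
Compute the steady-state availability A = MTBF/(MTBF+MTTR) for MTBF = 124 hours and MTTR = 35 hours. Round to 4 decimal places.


MTBF = 124
MTTR = 35
MTBF + MTTR = 159
A = 124 / 159
A = 0.7799

0.7799


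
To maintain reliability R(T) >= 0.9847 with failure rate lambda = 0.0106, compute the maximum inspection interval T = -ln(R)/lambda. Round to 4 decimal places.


R_target = 0.9847
lambda = 0.0106
-ln(0.9847) = 0.0154
T = 0.0154 / 0.0106
T = 1.4546

1.4546


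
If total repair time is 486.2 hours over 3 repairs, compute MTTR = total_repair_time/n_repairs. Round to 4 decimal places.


total_repair_time = 486.2
n_repairs = 3
MTTR = 486.2 / 3
MTTR = 162.0667

162.0667


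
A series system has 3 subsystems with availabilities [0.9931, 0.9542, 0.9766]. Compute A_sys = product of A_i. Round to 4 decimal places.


Subsystems: [0.9931, 0.9542, 0.9766]
After subsystem 1 (A=0.9931): product = 0.9931
After subsystem 2 (A=0.9542): product = 0.9476
After subsystem 3 (A=0.9766): product = 0.9254
A_sys = 0.9254

0.9254


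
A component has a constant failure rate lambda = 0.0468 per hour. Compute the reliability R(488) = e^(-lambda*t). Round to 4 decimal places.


lambda = 0.0468
t = 488
lambda * t = 22.8384
R(t) = e^(-22.8384)
R(t) = 0.0

0.0


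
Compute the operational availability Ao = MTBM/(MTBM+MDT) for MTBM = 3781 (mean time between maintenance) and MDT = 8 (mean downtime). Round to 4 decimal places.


MTBM = 3781
MDT = 8
MTBM + MDT = 3789
Ao = 3781 / 3789
Ao = 0.9979

0.9979


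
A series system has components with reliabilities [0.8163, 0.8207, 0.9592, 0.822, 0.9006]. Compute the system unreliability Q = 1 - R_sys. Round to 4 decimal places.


Components: [0.8163, 0.8207, 0.9592, 0.822, 0.9006]
After component 1: product = 0.8163
After component 2: product = 0.6699
After component 3: product = 0.6426
After component 4: product = 0.5282
After component 5: product = 0.4757
R_sys = 0.4757
Q = 1 - 0.4757 = 0.5243

0.5243


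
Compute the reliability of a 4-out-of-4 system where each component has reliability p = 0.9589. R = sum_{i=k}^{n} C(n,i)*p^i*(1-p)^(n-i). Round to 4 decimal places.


k = 4, n = 4, p = 0.9589
i=4: C(4,4)=1 * 0.9589^4 * 0.0411^0 = 0.8455
R = sum of terms = 0.8455

0.8455


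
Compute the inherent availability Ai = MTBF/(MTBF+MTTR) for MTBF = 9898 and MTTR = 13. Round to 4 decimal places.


MTBF = 9898
MTTR = 13
MTBF + MTTR = 9911
Ai = 9898 / 9911
Ai = 0.9987

0.9987


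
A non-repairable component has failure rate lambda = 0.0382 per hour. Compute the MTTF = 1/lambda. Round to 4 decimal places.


lambda = 0.0382
MTTF = 1 / 0.0382
MTTF = 26.178

26.178


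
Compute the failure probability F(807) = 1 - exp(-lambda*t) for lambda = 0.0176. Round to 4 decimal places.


lambda = 0.0176, t = 807
lambda * t = 14.2032
exp(-14.2032) = 0.0
F(t) = 1 - 0.0
F(t) = 1.0

1.0


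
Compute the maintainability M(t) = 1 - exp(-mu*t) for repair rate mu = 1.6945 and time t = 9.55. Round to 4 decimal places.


mu = 1.6945, t = 9.55
mu * t = 1.6945 * 9.55 = 16.1825
exp(-16.1825) = 0.0
M(t) = 1 - 0.0
M(t) = 1.0

1.0


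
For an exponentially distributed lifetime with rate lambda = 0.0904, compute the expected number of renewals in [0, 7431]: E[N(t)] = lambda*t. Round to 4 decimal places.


lambda = 0.0904
t = 7431
E[N(t)] = lambda * t
E[N(t)] = 0.0904 * 7431
E[N(t)] = 671.7624

671.7624


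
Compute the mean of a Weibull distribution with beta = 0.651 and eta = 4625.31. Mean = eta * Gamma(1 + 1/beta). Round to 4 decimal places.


beta = 0.651, eta = 4625.31
1/beta = 1.5361
1 + 1/beta = 2.5361
Gamma(2.5361) = 1.3639
Mean = 4625.31 * 1.3639
Mean = 6308.6814

6308.6814


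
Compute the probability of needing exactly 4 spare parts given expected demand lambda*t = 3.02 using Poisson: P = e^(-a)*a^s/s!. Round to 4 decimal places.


a = 3.02, s = 4
e^(-a) = e^(-3.02) = 0.0488
a^s = 3.02^4 = 83.1817
s! = 24
P = 0.0488 * 83.1817 / 24
P = 0.1691

0.1691


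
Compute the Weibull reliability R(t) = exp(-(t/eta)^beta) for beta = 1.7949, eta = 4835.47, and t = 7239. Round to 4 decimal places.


beta = 1.7949, eta = 4835.47, t = 7239
t/eta = 7239 / 4835.47 = 1.4971
(t/eta)^beta = 1.4971^1.7949 = 2.0632
R(t) = exp(-2.0632)
R(t) = 0.127

0.127


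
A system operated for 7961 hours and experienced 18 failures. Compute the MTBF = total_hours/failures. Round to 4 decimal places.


total_hours = 7961
failures = 18
MTBF = 7961 / 18
MTBF = 442.2778

442.2778


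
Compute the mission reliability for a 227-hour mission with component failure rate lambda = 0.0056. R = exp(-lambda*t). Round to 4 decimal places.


lambda = 0.0056
mission_time = 227
lambda * t = 0.0056 * 227 = 1.2712
R = exp(-1.2712)
R = 0.2805

0.2805


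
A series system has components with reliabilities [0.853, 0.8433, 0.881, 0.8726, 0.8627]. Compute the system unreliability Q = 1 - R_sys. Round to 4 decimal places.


Components: [0.853, 0.8433, 0.881, 0.8726, 0.8627]
After component 1: product = 0.853
After component 2: product = 0.7193
After component 3: product = 0.6337
After component 4: product = 0.553
After component 5: product = 0.4771
R_sys = 0.4771
Q = 1 - 0.4771 = 0.5229

0.5229


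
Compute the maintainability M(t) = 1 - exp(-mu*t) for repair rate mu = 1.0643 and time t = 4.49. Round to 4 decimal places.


mu = 1.0643, t = 4.49
mu * t = 1.0643 * 4.49 = 4.7787
exp(-4.7787) = 0.0084
M(t) = 1 - 0.0084
M(t) = 0.9916

0.9916


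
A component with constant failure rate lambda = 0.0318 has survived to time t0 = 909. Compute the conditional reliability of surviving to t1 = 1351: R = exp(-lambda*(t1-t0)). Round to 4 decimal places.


lambda = 0.0318
t0 = 909, t1 = 1351
t1 - t0 = 442
lambda * (t1-t0) = 0.0318 * 442 = 14.0556
R = exp(-14.0556)
R = 0.0

0.0


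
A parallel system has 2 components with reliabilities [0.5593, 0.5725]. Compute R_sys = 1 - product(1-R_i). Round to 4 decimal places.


Components: [0.5593, 0.5725]
(1 - 0.5593) = 0.4407, running product = 0.4407
(1 - 0.5725) = 0.4275, running product = 0.1884
Product of (1-R_i) = 0.1884
R_sys = 1 - 0.1884 = 0.8116

0.8116


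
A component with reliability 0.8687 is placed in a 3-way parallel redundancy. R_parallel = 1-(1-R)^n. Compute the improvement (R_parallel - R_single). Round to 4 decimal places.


R_single = 0.8687, n = 3
1 - R_single = 0.1313
(1 - R_single)^n = 0.1313^3 = 0.0023
R_parallel = 1 - 0.0023 = 0.9977
Improvement = 0.9977 - 0.8687
Improvement = 0.129

0.129


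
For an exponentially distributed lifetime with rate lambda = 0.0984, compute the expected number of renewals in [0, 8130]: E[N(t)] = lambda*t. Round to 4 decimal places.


lambda = 0.0984
t = 8130
E[N(t)] = lambda * t
E[N(t)] = 0.0984 * 8130
E[N(t)] = 799.992

799.992


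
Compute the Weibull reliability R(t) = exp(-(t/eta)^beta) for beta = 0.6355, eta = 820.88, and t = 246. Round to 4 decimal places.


beta = 0.6355, eta = 820.88, t = 246
t/eta = 246 / 820.88 = 0.2997
(t/eta)^beta = 0.2997^0.6355 = 0.465
R(t) = exp(-0.465)
R(t) = 0.6282

0.6282


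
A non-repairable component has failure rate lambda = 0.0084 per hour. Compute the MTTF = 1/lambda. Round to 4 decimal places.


lambda = 0.0084
MTTF = 1 / 0.0084
MTTF = 119.0476

119.0476


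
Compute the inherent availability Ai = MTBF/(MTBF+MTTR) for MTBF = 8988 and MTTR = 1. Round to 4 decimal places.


MTBF = 8988
MTTR = 1
MTBF + MTTR = 8989
Ai = 8988 / 8989
Ai = 0.9999

0.9999


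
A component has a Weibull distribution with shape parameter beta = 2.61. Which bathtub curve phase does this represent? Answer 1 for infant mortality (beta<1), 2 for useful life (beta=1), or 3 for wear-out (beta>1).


beta = 2.61
Compare beta to 1:
beta < 1 => infant mortality (phase 1)
beta = 1 => useful life (phase 2)
beta > 1 => wear-out (phase 3)
Since beta = 2.61, this is wear-out (increasing failure rate)
Phase = 3

3


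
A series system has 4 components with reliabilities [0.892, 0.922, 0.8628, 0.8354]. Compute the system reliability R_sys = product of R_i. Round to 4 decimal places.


Components: [0.892, 0.922, 0.8628, 0.8354]
After component 1 (R=0.892): product = 0.892
After component 2 (R=0.922): product = 0.8224
After component 3 (R=0.8628): product = 0.7096
After component 4 (R=0.8354): product = 0.5928
R_sys = 0.5928

0.5928


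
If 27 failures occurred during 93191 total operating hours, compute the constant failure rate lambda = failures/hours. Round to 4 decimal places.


failures = 27
total_hours = 93191
lambda = 27 / 93191
lambda = 0.0003

0.0003


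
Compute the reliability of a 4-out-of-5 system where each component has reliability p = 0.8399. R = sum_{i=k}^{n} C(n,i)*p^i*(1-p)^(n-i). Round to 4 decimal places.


k = 4, n = 5, p = 0.8399
i=4: C(5,4)=5 * 0.8399^4 * 0.1601^1 = 0.3984
i=5: C(5,5)=1 * 0.8399^5 * 0.1601^0 = 0.418
R = sum of terms = 0.8163

0.8163


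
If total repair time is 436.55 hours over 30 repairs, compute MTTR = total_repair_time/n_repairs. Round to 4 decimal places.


total_repair_time = 436.55
n_repairs = 30
MTTR = 436.55 / 30
MTTR = 14.5517

14.5517


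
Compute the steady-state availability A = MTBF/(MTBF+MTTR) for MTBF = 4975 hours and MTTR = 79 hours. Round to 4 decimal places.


MTBF = 4975
MTTR = 79
MTBF + MTTR = 5054
A = 4975 / 5054
A = 0.9844

0.9844


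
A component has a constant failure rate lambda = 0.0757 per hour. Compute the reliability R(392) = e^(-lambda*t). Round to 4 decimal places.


lambda = 0.0757
t = 392
lambda * t = 29.6744
R(t) = e^(-29.6744)
R(t) = 0.0

0.0


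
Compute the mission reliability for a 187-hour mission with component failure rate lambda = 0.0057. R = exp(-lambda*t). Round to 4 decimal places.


lambda = 0.0057
mission_time = 187
lambda * t = 0.0057 * 187 = 1.0659
R = exp(-1.0659)
R = 0.3444

0.3444


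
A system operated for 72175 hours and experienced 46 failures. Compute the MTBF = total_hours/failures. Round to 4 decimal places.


total_hours = 72175
failures = 46
MTBF = 72175 / 46
MTBF = 1569.0217

1569.0217


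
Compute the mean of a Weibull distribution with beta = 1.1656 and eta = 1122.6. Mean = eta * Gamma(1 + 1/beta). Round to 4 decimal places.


beta = 1.1656, eta = 1122.6
1/beta = 0.8579
1 + 1/beta = 1.8579
Gamma(1.8579) = 0.948
Mean = 1122.6 * 0.948
Mean = 1064.2732

1064.2732
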